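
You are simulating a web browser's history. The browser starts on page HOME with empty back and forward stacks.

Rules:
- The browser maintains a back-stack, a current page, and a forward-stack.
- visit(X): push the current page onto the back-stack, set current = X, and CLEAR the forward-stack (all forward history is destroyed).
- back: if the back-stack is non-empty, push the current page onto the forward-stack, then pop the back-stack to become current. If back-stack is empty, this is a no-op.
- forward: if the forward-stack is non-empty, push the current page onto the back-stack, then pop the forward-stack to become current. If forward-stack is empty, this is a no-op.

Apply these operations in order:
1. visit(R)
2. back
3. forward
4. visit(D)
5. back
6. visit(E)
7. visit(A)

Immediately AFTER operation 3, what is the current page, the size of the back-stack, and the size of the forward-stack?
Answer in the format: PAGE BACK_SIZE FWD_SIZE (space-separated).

After 1 (visit(R)): cur=R back=1 fwd=0
After 2 (back): cur=HOME back=0 fwd=1
After 3 (forward): cur=R back=1 fwd=0

R 1 0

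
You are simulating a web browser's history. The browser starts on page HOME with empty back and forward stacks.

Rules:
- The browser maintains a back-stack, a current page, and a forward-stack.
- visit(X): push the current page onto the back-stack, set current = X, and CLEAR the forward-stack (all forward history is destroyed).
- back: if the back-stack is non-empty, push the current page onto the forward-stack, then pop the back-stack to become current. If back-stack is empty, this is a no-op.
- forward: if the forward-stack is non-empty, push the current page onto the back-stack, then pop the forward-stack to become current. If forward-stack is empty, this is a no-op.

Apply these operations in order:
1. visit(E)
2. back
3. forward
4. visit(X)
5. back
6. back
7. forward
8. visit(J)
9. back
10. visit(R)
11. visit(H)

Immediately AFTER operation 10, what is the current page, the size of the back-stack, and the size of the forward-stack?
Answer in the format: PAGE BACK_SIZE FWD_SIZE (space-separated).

After 1 (visit(E)): cur=E back=1 fwd=0
After 2 (back): cur=HOME back=0 fwd=1
After 3 (forward): cur=E back=1 fwd=0
After 4 (visit(X)): cur=X back=2 fwd=0
After 5 (back): cur=E back=1 fwd=1
After 6 (back): cur=HOME back=0 fwd=2
After 7 (forward): cur=E back=1 fwd=1
After 8 (visit(J)): cur=J back=2 fwd=0
After 9 (back): cur=E back=1 fwd=1
After 10 (visit(R)): cur=R back=2 fwd=0

R 2 0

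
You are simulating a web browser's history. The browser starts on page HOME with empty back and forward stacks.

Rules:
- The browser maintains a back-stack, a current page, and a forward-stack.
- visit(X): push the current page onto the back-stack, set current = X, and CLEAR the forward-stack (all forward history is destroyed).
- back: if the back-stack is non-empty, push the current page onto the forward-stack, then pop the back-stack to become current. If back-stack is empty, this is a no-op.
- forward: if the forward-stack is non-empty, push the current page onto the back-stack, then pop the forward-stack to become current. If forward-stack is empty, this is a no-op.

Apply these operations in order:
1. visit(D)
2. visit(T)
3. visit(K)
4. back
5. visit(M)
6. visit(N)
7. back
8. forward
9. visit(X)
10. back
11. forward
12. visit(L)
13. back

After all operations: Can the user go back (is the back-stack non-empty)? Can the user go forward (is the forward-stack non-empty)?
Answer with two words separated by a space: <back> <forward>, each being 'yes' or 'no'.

Answer: yes yes

Derivation:
After 1 (visit(D)): cur=D back=1 fwd=0
After 2 (visit(T)): cur=T back=2 fwd=0
After 3 (visit(K)): cur=K back=3 fwd=0
After 4 (back): cur=T back=2 fwd=1
After 5 (visit(M)): cur=M back=3 fwd=0
After 6 (visit(N)): cur=N back=4 fwd=0
After 7 (back): cur=M back=3 fwd=1
After 8 (forward): cur=N back=4 fwd=0
After 9 (visit(X)): cur=X back=5 fwd=0
After 10 (back): cur=N back=4 fwd=1
After 11 (forward): cur=X back=5 fwd=0
After 12 (visit(L)): cur=L back=6 fwd=0
After 13 (back): cur=X back=5 fwd=1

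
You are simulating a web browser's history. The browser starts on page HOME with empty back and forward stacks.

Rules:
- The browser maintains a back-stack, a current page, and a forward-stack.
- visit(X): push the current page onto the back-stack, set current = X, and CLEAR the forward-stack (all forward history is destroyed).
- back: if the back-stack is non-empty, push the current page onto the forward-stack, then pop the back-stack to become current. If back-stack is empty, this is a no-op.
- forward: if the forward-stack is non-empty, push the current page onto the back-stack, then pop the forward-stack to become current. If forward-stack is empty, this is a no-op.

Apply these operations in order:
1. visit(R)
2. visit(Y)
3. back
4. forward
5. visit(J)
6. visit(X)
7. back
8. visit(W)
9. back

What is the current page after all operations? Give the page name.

Answer: J

Derivation:
After 1 (visit(R)): cur=R back=1 fwd=0
After 2 (visit(Y)): cur=Y back=2 fwd=0
After 3 (back): cur=R back=1 fwd=1
After 4 (forward): cur=Y back=2 fwd=0
After 5 (visit(J)): cur=J back=3 fwd=0
After 6 (visit(X)): cur=X back=4 fwd=0
After 7 (back): cur=J back=3 fwd=1
After 8 (visit(W)): cur=W back=4 fwd=0
After 9 (back): cur=J back=3 fwd=1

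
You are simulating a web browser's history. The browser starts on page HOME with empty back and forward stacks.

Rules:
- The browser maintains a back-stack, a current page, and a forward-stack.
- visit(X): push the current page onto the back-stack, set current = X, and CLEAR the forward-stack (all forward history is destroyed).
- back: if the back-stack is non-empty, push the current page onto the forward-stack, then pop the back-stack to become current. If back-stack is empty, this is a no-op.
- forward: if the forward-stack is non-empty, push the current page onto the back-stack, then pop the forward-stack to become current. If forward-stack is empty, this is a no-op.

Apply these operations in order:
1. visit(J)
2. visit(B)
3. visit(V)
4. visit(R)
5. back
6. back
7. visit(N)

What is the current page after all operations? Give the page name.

Answer: N

Derivation:
After 1 (visit(J)): cur=J back=1 fwd=0
After 2 (visit(B)): cur=B back=2 fwd=0
After 3 (visit(V)): cur=V back=3 fwd=0
After 4 (visit(R)): cur=R back=4 fwd=0
After 5 (back): cur=V back=3 fwd=1
After 6 (back): cur=B back=2 fwd=2
After 7 (visit(N)): cur=N back=3 fwd=0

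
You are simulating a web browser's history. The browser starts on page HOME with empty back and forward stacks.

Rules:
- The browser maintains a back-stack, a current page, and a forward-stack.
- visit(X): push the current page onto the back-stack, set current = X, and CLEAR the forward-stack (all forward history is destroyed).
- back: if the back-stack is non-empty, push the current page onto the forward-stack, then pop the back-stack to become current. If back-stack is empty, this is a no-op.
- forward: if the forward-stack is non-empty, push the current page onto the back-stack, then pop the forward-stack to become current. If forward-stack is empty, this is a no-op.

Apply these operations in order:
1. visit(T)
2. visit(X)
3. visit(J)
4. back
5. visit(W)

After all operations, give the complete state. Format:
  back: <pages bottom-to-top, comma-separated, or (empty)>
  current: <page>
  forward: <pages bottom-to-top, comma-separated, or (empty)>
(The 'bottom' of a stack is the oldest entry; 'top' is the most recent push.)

Answer: back: HOME,T,X
current: W
forward: (empty)

Derivation:
After 1 (visit(T)): cur=T back=1 fwd=0
After 2 (visit(X)): cur=X back=2 fwd=0
After 3 (visit(J)): cur=J back=3 fwd=0
After 4 (back): cur=X back=2 fwd=1
After 5 (visit(W)): cur=W back=3 fwd=0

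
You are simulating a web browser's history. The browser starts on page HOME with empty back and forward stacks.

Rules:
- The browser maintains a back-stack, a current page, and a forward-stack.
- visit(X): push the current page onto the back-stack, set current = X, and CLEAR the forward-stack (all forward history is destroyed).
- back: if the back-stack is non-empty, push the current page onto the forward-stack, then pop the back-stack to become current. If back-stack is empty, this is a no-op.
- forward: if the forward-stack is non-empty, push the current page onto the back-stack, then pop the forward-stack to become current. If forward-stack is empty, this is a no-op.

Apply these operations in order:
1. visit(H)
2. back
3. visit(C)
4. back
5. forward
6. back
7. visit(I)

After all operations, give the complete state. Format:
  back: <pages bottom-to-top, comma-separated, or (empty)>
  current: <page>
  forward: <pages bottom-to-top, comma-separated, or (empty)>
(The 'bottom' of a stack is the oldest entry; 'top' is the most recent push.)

After 1 (visit(H)): cur=H back=1 fwd=0
After 2 (back): cur=HOME back=0 fwd=1
After 3 (visit(C)): cur=C back=1 fwd=0
After 4 (back): cur=HOME back=0 fwd=1
After 5 (forward): cur=C back=1 fwd=0
After 6 (back): cur=HOME back=0 fwd=1
After 7 (visit(I)): cur=I back=1 fwd=0

Answer: back: HOME
current: I
forward: (empty)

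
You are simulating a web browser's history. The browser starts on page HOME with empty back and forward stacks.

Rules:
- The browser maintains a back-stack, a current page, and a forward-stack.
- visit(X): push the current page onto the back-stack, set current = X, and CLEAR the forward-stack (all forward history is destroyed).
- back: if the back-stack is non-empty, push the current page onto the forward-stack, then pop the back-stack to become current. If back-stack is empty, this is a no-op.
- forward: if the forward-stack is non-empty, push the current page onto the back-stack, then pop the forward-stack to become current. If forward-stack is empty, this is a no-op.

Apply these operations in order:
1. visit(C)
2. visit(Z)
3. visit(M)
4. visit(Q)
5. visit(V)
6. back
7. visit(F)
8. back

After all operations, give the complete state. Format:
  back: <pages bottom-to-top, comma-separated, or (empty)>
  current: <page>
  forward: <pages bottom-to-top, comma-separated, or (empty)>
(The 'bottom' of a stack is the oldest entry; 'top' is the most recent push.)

Answer: back: HOME,C,Z,M
current: Q
forward: F

Derivation:
After 1 (visit(C)): cur=C back=1 fwd=0
After 2 (visit(Z)): cur=Z back=2 fwd=0
After 3 (visit(M)): cur=M back=3 fwd=0
After 4 (visit(Q)): cur=Q back=4 fwd=0
After 5 (visit(V)): cur=V back=5 fwd=0
After 6 (back): cur=Q back=4 fwd=1
After 7 (visit(F)): cur=F back=5 fwd=0
After 8 (back): cur=Q back=4 fwd=1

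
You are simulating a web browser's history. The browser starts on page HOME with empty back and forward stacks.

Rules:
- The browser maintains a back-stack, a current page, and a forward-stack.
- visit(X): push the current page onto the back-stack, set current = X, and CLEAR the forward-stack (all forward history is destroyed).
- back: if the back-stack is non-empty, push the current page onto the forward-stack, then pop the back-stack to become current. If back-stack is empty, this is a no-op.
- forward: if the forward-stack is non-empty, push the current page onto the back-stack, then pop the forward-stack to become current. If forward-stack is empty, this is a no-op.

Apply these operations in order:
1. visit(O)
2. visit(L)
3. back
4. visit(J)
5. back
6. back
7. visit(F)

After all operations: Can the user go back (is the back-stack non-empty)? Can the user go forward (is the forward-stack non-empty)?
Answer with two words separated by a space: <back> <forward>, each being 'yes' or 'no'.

After 1 (visit(O)): cur=O back=1 fwd=0
After 2 (visit(L)): cur=L back=2 fwd=0
After 3 (back): cur=O back=1 fwd=1
After 4 (visit(J)): cur=J back=2 fwd=0
After 5 (back): cur=O back=1 fwd=1
After 6 (back): cur=HOME back=0 fwd=2
After 7 (visit(F)): cur=F back=1 fwd=0

Answer: yes no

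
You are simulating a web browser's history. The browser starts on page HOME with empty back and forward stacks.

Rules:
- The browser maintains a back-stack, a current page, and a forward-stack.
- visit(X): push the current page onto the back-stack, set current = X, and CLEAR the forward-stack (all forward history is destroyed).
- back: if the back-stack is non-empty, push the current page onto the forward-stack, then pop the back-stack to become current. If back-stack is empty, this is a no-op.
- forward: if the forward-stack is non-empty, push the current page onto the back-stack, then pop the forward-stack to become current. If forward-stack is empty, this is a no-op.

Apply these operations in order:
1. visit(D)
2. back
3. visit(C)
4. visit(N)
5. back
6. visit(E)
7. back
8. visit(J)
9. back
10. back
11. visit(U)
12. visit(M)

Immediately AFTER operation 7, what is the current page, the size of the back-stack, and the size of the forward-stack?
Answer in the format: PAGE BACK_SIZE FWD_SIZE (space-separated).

After 1 (visit(D)): cur=D back=1 fwd=0
After 2 (back): cur=HOME back=0 fwd=1
After 3 (visit(C)): cur=C back=1 fwd=0
After 4 (visit(N)): cur=N back=2 fwd=0
After 5 (back): cur=C back=1 fwd=1
After 6 (visit(E)): cur=E back=2 fwd=0
After 7 (back): cur=C back=1 fwd=1

C 1 1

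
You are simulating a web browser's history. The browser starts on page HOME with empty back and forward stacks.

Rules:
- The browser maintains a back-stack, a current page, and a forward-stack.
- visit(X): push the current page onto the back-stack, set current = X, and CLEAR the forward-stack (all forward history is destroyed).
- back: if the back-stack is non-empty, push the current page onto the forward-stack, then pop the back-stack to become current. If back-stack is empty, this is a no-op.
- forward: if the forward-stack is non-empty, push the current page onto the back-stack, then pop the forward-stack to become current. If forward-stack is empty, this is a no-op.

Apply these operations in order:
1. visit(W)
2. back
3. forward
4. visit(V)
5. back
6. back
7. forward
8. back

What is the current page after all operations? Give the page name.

After 1 (visit(W)): cur=W back=1 fwd=0
After 2 (back): cur=HOME back=0 fwd=1
After 3 (forward): cur=W back=1 fwd=0
After 4 (visit(V)): cur=V back=2 fwd=0
After 5 (back): cur=W back=1 fwd=1
After 6 (back): cur=HOME back=0 fwd=2
After 7 (forward): cur=W back=1 fwd=1
After 8 (back): cur=HOME back=0 fwd=2

Answer: HOME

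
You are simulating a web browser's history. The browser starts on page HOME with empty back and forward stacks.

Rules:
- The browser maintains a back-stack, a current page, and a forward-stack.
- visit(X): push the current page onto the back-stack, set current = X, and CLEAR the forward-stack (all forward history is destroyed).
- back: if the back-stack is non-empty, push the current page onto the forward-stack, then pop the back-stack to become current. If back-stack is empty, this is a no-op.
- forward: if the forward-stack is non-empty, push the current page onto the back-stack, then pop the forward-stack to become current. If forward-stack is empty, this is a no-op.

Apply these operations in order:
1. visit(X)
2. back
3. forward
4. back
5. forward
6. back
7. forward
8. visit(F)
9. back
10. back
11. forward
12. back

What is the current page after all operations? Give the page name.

After 1 (visit(X)): cur=X back=1 fwd=0
After 2 (back): cur=HOME back=0 fwd=1
After 3 (forward): cur=X back=1 fwd=0
After 4 (back): cur=HOME back=0 fwd=1
After 5 (forward): cur=X back=1 fwd=0
After 6 (back): cur=HOME back=0 fwd=1
After 7 (forward): cur=X back=1 fwd=0
After 8 (visit(F)): cur=F back=2 fwd=0
After 9 (back): cur=X back=1 fwd=1
After 10 (back): cur=HOME back=0 fwd=2
After 11 (forward): cur=X back=1 fwd=1
After 12 (back): cur=HOME back=0 fwd=2

Answer: HOME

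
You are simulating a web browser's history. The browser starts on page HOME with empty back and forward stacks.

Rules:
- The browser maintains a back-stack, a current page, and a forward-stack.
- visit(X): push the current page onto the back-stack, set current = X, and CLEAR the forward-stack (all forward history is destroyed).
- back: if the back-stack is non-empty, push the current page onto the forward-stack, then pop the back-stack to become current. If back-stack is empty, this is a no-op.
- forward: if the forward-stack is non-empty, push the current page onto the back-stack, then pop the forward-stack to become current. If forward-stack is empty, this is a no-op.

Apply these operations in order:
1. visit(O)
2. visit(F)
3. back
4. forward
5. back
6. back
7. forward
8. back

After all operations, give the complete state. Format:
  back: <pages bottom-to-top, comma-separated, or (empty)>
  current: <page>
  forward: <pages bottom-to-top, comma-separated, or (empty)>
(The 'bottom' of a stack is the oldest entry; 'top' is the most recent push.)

Answer: back: (empty)
current: HOME
forward: F,O

Derivation:
After 1 (visit(O)): cur=O back=1 fwd=0
After 2 (visit(F)): cur=F back=2 fwd=0
After 3 (back): cur=O back=1 fwd=1
After 4 (forward): cur=F back=2 fwd=0
After 5 (back): cur=O back=1 fwd=1
After 6 (back): cur=HOME back=0 fwd=2
After 7 (forward): cur=O back=1 fwd=1
After 8 (back): cur=HOME back=0 fwd=2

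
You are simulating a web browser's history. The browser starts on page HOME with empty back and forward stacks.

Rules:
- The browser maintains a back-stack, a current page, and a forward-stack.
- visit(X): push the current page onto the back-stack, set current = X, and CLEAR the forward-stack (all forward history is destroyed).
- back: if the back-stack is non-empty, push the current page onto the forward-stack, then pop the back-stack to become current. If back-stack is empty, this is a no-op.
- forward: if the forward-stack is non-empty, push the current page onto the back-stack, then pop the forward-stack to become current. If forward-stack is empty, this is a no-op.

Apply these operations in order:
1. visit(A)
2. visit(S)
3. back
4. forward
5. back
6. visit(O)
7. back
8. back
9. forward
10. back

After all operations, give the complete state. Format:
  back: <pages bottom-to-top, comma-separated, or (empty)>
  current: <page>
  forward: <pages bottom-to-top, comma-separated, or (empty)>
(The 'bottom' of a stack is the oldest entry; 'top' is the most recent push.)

Answer: back: (empty)
current: HOME
forward: O,A

Derivation:
After 1 (visit(A)): cur=A back=1 fwd=0
After 2 (visit(S)): cur=S back=2 fwd=0
After 3 (back): cur=A back=1 fwd=1
After 4 (forward): cur=S back=2 fwd=0
After 5 (back): cur=A back=1 fwd=1
After 6 (visit(O)): cur=O back=2 fwd=0
After 7 (back): cur=A back=1 fwd=1
After 8 (back): cur=HOME back=0 fwd=2
After 9 (forward): cur=A back=1 fwd=1
After 10 (back): cur=HOME back=0 fwd=2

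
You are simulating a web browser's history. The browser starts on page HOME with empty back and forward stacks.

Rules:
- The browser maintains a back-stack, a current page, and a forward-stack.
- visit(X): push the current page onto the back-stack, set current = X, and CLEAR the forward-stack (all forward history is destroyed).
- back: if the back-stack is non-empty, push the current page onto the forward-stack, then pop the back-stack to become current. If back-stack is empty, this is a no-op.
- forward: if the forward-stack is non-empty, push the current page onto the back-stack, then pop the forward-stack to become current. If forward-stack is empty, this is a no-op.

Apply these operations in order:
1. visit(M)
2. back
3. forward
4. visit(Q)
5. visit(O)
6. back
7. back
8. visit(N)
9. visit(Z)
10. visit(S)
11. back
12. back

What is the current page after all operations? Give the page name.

After 1 (visit(M)): cur=M back=1 fwd=0
After 2 (back): cur=HOME back=0 fwd=1
After 3 (forward): cur=M back=1 fwd=0
After 4 (visit(Q)): cur=Q back=2 fwd=0
After 5 (visit(O)): cur=O back=3 fwd=0
After 6 (back): cur=Q back=2 fwd=1
After 7 (back): cur=M back=1 fwd=2
After 8 (visit(N)): cur=N back=2 fwd=0
After 9 (visit(Z)): cur=Z back=3 fwd=0
After 10 (visit(S)): cur=S back=4 fwd=0
After 11 (back): cur=Z back=3 fwd=1
After 12 (back): cur=N back=2 fwd=2

Answer: N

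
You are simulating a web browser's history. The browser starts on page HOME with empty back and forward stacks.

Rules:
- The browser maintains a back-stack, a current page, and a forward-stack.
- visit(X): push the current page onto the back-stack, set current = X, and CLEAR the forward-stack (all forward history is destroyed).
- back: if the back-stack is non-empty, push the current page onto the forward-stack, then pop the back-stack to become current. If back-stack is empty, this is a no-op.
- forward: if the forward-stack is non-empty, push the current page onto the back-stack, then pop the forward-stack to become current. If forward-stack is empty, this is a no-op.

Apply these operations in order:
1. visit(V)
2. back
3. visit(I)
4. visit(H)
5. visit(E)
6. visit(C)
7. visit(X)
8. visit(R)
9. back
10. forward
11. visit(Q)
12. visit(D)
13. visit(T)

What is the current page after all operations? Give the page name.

After 1 (visit(V)): cur=V back=1 fwd=0
After 2 (back): cur=HOME back=0 fwd=1
After 3 (visit(I)): cur=I back=1 fwd=0
After 4 (visit(H)): cur=H back=2 fwd=0
After 5 (visit(E)): cur=E back=3 fwd=0
After 6 (visit(C)): cur=C back=4 fwd=0
After 7 (visit(X)): cur=X back=5 fwd=0
After 8 (visit(R)): cur=R back=6 fwd=0
After 9 (back): cur=X back=5 fwd=1
After 10 (forward): cur=R back=6 fwd=0
After 11 (visit(Q)): cur=Q back=7 fwd=0
After 12 (visit(D)): cur=D back=8 fwd=0
After 13 (visit(T)): cur=T back=9 fwd=0

Answer: T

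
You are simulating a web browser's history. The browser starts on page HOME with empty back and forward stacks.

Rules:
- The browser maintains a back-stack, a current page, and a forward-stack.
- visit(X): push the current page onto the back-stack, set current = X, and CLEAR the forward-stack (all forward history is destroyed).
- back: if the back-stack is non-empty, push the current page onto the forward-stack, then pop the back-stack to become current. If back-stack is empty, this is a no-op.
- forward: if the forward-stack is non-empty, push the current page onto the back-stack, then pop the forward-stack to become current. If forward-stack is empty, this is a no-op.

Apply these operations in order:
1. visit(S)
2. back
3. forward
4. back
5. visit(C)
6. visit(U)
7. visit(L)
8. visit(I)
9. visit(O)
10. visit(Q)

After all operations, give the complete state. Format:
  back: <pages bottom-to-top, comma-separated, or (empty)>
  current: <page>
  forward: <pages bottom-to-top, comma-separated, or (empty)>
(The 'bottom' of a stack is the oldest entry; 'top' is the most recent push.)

After 1 (visit(S)): cur=S back=1 fwd=0
After 2 (back): cur=HOME back=0 fwd=1
After 3 (forward): cur=S back=1 fwd=0
After 4 (back): cur=HOME back=0 fwd=1
After 5 (visit(C)): cur=C back=1 fwd=0
After 6 (visit(U)): cur=U back=2 fwd=0
After 7 (visit(L)): cur=L back=3 fwd=0
After 8 (visit(I)): cur=I back=4 fwd=0
After 9 (visit(O)): cur=O back=5 fwd=0
After 10 (visit(Q)): cur=Q back=6 fwd=0

Answer: back: HOME,C,U,L,I,O
current: Q
forward: (empty)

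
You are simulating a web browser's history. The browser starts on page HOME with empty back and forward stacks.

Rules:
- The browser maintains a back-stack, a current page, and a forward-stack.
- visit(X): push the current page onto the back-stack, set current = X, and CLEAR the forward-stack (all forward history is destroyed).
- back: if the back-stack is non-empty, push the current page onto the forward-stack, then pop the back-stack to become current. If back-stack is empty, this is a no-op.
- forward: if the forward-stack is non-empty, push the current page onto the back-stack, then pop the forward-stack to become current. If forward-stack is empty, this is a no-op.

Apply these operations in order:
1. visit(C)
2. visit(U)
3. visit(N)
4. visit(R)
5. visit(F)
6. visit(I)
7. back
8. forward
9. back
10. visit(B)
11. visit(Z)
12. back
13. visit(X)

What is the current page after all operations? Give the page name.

Answer: X

Derivation:
After 1 (visit(C)): cur=C back=1 fwd=0
After 2 (visit(U)): cur=U back=2 fwd=0
After 3 (visit(N)): cur=N back=3 fwd=0
After 4 (visit(R)): cur=R back=4 fwd=0
After 5 (visit(F)): cur=F back=5 fwd=0
After 6 (visit(I)): cur=I back=6 fwd=0
After 7 (back): cur=F back=5 fwd=1
After 8 (forward): cur=I back=6 fwd=0
After 9 (back): cur=F back=5 fwd=1
After 10 (visit(B)): cur=B back=6 fwd=0
After 11 (visit(Z)): cur=Z back=7 fwd=0
After 12 (back): cur=B back=6 fwd=1
After 13 (visit(X)): cur=X back=7 fwd=0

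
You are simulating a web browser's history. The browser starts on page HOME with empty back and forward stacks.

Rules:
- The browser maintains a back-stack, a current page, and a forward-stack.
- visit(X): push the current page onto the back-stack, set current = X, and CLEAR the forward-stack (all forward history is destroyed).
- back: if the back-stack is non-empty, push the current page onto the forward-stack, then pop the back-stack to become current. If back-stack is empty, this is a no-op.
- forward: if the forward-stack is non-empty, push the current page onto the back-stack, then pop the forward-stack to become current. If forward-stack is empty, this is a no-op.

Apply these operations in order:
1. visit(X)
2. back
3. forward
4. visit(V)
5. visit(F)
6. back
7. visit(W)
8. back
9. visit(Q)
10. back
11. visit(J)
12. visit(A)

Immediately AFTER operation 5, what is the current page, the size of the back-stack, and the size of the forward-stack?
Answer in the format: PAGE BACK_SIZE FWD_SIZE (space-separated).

After 1 (visit(X)): cur=X back=1 fwd=0
After 2 (back): cur=HOME back=0 fwd=1
After 3 (forward): cur=X back=1 fwd=0
After 4 (visit(V)): cur=V back=2 fwd=0
After 5 (visit(F)): cur=F back=3 fwd=0

F 3 0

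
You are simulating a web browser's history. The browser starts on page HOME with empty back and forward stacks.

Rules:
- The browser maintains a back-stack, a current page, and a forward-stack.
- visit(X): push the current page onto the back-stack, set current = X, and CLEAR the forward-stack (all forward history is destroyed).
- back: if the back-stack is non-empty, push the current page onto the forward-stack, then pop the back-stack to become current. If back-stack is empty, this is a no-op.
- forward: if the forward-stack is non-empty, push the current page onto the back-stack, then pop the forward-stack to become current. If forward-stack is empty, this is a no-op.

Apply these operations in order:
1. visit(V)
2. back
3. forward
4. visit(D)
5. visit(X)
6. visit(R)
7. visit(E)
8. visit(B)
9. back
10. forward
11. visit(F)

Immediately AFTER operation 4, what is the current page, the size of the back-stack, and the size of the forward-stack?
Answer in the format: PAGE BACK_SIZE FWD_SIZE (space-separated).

After 1 (visit(V)): cur=V back=1 fwd=0
After 2 (back): cur=HOME back=0 fwd=1
After 3 (forward): cur=V back=1 fwd=0
After 4 (visit(D)): cur=D back=2 fwd=0

D 2 0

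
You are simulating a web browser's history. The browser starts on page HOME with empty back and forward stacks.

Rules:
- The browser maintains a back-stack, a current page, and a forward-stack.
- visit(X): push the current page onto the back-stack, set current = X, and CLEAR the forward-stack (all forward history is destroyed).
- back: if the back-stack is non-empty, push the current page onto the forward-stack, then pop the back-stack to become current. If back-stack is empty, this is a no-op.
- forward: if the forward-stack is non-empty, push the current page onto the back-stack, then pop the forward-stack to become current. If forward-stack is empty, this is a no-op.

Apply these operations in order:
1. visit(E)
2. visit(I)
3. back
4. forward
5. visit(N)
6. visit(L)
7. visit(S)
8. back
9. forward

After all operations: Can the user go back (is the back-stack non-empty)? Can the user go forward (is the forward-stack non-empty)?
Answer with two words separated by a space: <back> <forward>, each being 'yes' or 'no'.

Answer: yes no

Derivation:
After 1 (visit(E)): cur=E back=1 fwd=0
After 2 (visit(I)): cur=I back=2 fwd=0
After 3 (back): cur=E back=1 fwd=1
After 4 (forward): cur=I back=2 fwd=0
After 5 (visit(N)): cur=N back=3 fwd=0
After 6 (visit(L)): cur=L back=4 fwd=0
After 7 (visit(S)): cur=S back=5 fwd=0
After 8 (back): cur=L back=4 fwd=1
After 9 (forward): cur=S back=5 fwd=0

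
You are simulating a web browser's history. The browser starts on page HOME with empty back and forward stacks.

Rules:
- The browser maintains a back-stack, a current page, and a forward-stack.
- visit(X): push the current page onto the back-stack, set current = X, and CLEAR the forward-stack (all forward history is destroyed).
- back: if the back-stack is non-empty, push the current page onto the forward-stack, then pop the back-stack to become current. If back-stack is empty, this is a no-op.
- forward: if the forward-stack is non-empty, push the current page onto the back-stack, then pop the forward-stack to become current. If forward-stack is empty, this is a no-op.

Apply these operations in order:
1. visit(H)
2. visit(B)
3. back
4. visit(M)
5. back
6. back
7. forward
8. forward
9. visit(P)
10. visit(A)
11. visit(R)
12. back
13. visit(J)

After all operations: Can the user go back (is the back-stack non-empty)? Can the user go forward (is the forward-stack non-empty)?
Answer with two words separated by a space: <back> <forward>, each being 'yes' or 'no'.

After 1 (visit(H)): cur=H back=1 fwd=0
After 2 (visit(B)): cur=B back=2 fwd=0
After 3 (back): cur=H back=1 fwd=1
After 4 (visit(M)): cur=M back=2 fwd=0
After 5 (back): cur=H back=1 fwd=1
After 6 (back): cur=HOME back=0 fwd=2
After 7 (forward): cur=H back=1 fwd=1
After 8 (forward): cur=M back=2 fwd=0
After 9 (visit(P)): cur=P back=3 fwd=0
After 10 (visit(A)): cur=A back=4 fwd=0
After 11 (visit(R)): cur=R back=5 fwd=0
After 12 (back): cur=A back=4 fwd=1
After 13 (visit(J)): cur=J back=5 fwd=0

Answer: yes no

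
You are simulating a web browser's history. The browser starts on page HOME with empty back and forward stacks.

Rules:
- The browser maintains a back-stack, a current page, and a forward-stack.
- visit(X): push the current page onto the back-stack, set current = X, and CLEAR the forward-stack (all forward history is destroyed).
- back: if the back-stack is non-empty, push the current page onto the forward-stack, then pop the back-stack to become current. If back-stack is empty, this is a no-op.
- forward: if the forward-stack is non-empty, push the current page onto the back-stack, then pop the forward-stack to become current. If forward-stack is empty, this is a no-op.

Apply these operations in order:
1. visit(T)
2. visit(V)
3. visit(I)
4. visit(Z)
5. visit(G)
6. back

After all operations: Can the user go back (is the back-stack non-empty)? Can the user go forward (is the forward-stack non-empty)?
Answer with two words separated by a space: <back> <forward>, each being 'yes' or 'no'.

Answer: yes yes

Derivation:
After 1 (visit(T)): cur=T back=1 fwd=0
After 2 (visit(V)): cur=V back=2 fwd=0
After 3 (visit(I)): cur=I back=3 fwd=0
After 4 (visit(Z)): cur=Z back=4 fwd=0
After 5 (visit(G)): cur=G back=5 fwd=0
After 6 (back): cur=Z back=4 fwd=1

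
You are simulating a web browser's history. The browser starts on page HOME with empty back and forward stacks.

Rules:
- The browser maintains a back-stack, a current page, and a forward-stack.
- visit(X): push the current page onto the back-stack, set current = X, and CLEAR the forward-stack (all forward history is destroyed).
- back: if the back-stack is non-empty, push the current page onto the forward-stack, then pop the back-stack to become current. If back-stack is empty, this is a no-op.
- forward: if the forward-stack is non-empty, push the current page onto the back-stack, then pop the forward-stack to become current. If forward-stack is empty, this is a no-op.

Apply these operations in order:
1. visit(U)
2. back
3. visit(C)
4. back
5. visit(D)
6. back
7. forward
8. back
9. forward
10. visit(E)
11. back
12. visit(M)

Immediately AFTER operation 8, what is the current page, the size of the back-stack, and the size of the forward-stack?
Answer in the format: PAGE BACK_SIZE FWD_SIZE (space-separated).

After 1 (visit(U)): cur=U back=1 fwd=0
After 2 (back): cur=HOME back=0 fwd=1
After 3 (visit(C)): cur=C back=1 fwd=0
After 4 (back): cur=HOME back=0 fwd=1
After 5 (visit(D)): cur=D back=1 fwd=0
After 6 (back): cur=HOME back=0 fwd=1
After 7 (forward): cur=D back=1 fwd=0
After 8 (back): cur=HOME back=0 fwd=1

HOME 0 1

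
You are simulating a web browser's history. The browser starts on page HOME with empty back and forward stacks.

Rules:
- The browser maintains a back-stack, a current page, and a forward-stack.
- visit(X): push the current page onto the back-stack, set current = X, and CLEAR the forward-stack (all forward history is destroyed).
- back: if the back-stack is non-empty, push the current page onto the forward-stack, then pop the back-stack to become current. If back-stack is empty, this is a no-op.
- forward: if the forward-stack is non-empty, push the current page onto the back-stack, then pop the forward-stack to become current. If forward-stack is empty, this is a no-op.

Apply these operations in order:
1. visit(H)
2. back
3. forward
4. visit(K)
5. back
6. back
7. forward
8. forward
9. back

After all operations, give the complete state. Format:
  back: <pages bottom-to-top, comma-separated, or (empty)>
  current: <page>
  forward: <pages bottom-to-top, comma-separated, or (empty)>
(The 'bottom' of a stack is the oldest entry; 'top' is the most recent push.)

Answer: back: HOME
current: H
forward: K

Derivation:
After 1 (visit(H)): cur=H back=1 fwd=0
After 2 (back): cur=HOME back=0 fwd=1
After 3 (forward): cur=H back=1 fwd=0
After 4 (visit(K)): cur=K back=2 fwd=0
After 5 (back): cur=H back=1 fwd=1
After 6 (back): cur=HOME back=0 fwd=2
After 7 (forward): cur=H back=1 fwd=1
After 8 (forward): cur=K back=2 fwd=0
After 9 (back): cur=H back=1 fwd=1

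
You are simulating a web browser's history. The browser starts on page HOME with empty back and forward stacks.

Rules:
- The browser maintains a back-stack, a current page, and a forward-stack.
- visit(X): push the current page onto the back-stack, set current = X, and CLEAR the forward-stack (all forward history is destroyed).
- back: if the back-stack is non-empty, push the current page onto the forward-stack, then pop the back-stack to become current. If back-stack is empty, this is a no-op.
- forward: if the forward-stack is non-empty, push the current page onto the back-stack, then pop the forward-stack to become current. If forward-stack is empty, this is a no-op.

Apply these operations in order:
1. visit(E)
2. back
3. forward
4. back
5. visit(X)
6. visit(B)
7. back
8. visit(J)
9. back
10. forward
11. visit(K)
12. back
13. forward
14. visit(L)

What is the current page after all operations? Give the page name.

Answer: L

Derivation:
After 1 (visit(E)): cur=E back=1 fwd=0
After 2 (back): cur=HOME back=0 fwd=1
After 3 (forward): cur=E back=1 fwd=0
After 4 (back): cur=HOME back=0 fwd=1
After 5 (visit(X)): cur=X back=1 fwd=0
After 6 (visit(B)): cur=B back=2 fwd=0
After 7 (back): cur=X back=1 fwd=1
After 8 (visit(J)): cur=J back=2 fwd=0
After 9 (back): cur=X back=1 fwd=1
After 10 (forward): cur=J back=2 fwd=0
After 11 (visit(K)): cur=K back=3 fwd=0
After 12 (back): cur=J back=2 fwd=1
After 13 (forward): cur=K back=3 fwd=0
After 14 (visit(L)): cur=L back=4 fwd=0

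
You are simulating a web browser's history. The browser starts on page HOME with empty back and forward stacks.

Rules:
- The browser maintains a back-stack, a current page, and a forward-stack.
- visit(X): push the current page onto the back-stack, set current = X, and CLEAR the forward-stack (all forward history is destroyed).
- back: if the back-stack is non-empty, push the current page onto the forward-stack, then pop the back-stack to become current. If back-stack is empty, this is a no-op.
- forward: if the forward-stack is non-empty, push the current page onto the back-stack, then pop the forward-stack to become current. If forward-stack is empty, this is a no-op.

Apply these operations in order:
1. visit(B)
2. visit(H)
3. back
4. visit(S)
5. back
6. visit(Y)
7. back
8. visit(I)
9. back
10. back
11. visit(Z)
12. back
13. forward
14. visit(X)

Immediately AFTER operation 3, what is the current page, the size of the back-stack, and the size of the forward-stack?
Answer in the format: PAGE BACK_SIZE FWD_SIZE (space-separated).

After 1 (visit(B)): cur=B back=1 fwd=0
After 2 (visit(H)): cur=H back=2 fwd=0
After 3 (back): cur=B back=1 fwd=1

B 1 1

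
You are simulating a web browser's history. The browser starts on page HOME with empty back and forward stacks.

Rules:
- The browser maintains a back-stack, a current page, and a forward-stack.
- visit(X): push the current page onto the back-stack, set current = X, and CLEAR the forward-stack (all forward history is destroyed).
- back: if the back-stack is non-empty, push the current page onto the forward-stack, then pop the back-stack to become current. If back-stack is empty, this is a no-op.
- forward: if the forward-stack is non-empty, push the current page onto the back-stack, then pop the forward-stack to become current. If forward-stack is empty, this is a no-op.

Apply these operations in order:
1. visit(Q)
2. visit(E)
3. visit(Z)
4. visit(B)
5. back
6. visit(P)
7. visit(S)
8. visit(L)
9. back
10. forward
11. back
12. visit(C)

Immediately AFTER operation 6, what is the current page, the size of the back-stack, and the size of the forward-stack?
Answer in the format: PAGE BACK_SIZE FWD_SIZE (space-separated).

After 1 (visit(Q)): cur=Q back=1 fwd=0
After 2 (visit(E)): cur=E back=2 fwd=0
After 3 (visit(Z)): cur=Z back=3 fwd=0
After 4 (visit(B)): cur=B back=4 fwd=0
After 5 (back): cur=Z back=3 fwd=1
After 6 (visit(P)): cur=P back=4 fwd=0

P 4 0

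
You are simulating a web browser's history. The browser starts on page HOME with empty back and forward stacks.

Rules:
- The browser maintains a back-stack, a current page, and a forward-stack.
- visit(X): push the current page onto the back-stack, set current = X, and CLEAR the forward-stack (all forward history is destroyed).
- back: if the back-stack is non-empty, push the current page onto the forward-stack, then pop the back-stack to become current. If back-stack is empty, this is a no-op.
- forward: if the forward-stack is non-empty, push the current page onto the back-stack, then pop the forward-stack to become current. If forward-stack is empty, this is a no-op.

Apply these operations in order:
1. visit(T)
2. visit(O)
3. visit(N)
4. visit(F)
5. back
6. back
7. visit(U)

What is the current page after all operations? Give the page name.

Answer: U

Derivation:
After 1 (visit(T)): cur=T back=1 fwd=0
After 2 (visit(O)): cur=O back=2 fwd=0
After 3 (visit(N)): cur=N back=3 fwd=0
After 4 (visit(F)): cur=F back=4 fwd=0
After 5 (back): cur=N back=3 fwd=1
After 6 (back): cur=O back=2 fwd=2
After 7 (visit(U)): cur=U back=3 fwd=0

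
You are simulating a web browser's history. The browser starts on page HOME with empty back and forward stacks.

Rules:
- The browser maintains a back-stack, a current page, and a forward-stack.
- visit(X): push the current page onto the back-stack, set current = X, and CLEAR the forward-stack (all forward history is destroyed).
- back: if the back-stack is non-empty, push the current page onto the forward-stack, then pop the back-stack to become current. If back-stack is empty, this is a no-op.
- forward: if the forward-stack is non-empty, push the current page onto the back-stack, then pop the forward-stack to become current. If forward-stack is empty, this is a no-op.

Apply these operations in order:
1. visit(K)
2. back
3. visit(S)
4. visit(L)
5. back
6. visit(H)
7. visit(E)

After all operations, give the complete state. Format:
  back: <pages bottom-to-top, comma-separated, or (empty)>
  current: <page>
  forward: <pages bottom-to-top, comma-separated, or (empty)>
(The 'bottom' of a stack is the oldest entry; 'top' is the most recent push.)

Answer: back: HOME,S,H
current: E
forward: (empty)

Derivation:
After 1 (visit(K)): cur=K back=1 fwd=0
After 2 (back): cur=HOME back=0 fwd=1
After 3 (visit(S)): cur=S back=1 fwd=0
After 4 (visit(L)): cur=L back=2 fwd=0
After 5 (back): cur=S back=1 fwd=1
After 6 (visit(H)): cur=H back=2 fwd=0
After 7 (visit(E)): cur=E back=3 fwd=0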